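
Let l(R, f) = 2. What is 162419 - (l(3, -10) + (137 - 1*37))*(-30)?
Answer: 165479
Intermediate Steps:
162419 - (l(3, -10) + (137 - 1*37))*(-30) = 162419 - (2 + (137 - 1*37))*(-30) = 162419 - (2 + (137 - 37))*(-30) = 162419 - (2 + 100)*(-30) = 162419 - 102*(-30) = 162419 - 1*(-3060) = 162419 + 3060 = 165479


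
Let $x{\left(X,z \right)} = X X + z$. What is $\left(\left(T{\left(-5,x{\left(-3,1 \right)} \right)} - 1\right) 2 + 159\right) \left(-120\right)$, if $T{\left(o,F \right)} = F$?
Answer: $-21240$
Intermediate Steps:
$x{\left(X,z \right)} = z + X^{2}$ ($x{\left(X,z \right)} = X^{2} + z = z + X^{2}$)
$\left(\left(T{\left(-5,x{\left(-3,1 \right)} \right)} - 1\right) 2 + 159\right) \left(-120\right) = \left(\left(\left(1 + \left(-3\right)^{2}\right) - 1\right) 2 + 159\right) \left(-120\right) = \left(\left(\left(1 + 9\right) - 1\right) 2 + 159\right) \left(-120\right) = \left(\left(10 - 1\right) 2 + 159\right) \left(-120\right) = \left(9 \cdot 2 + 159\right) \left(-120\right) = \left(18 + 159\right) \left(-120\right) = 177 \left(-120\right) = -21240$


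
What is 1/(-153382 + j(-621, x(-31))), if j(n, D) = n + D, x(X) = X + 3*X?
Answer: -1/154127 ≈ -6.4882e-6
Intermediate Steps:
x(X) = 4*X
j(n, D) = D + n
1/(-153382 + j(-621, x(-31))) = 1/(-153382 + (4*(-31) - 621)) = 1/(-153382 + (-124 - 621)) = 1/(-153382 - 745) = 1/(-154127) = -1/154127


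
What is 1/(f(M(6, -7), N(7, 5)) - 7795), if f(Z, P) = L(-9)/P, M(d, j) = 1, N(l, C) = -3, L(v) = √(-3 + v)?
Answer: -23385/182286079 + 2*I*√3/182286079 ≈ -0.00012829 + 1.9004e-8*I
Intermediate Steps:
f(Z, P) = 2*I*√3/P (f(Z, P) = √(-3 - 9)/P = √(-12)/P = (2*I*√3)/P = 2*I*√3/P)
1/(f(M(6, -7), N(7, 5)) - 7795) = 1/(2*I*√3/(-3) - 7795) = 1/(2*I*√3*(-⅓) - 7795) = 1/(-2*I*√3/3 - 7795) = 1/(-7795 - 2*I*√3/3)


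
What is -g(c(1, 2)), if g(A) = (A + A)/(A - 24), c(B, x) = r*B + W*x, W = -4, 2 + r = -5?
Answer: -10/13 ≈ -0.76923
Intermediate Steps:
r = -7 (r = -2 - 5 = -7)
c(B, x) = -7*B - 4*x
g(A) = 2*A/(-24 + A) (g(A) = (2*A)/(-24 + A) = 2*A/(-24 + A))
-g(c(1, 2)) = -2*(-7*1 - 4*2)/(-24 + (-7*1 - 4*2)) = -2*(-7 - 8)/(-24 + (-7 - 8)) = -2*(-15)/(-24 - 15) = -2*(-15)/(-39) = -2*(-15)*(-1)/39 = -1*10/13 = -10/13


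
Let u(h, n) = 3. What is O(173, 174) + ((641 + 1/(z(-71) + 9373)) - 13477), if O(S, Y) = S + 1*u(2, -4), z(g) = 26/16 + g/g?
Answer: -949563292/75005 ≈ -12660.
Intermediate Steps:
z(g) = 21/8 (z(g) = 26*(1/16) + 1 = 13/8 + 1 = 21/8)
O(S, Y) = 3 + S (O(S, Y) = S + 1*3 = S + 3 = 3 + S)
O(173, 174) + ((641 + 1/(z(-71) + 9373)) - 13477) = (3 + 173) + ((641 + 1/(21/8 + 9373)) - 13477) = 176 + ((641 + 1/(75005/8)) - 13477) = 176 + ((641 + 8/75005) - 13477) = 176 + (48078213/75005 - 13477) = 176 - 962764172/75005 = -949563292/75005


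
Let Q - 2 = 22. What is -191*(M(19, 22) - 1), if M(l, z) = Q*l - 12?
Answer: -84613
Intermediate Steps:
Q = 24 (Q = 2 + 22 = 24)
M(l, z) = -12 + 24*l (M(l, z) = 24*l - 12 = -12 + 24*l)
-191*(M(19, 22) - 1) = -191*((-12 + 24*19) - 1) = -191*((-12 + 456) - 1) = -191*(444 - 1) = -191*443 = -84613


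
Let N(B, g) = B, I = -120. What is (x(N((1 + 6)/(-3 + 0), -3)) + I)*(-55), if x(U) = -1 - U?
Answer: 19580/3 ≈ 6526.7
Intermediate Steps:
(x(N((1 + 6)/(-3 + 0), -3)) + I)*(-55) = ((-1 - (1 + 6)/(-3 + 0)) - 120)*(-55) = ((-1 - 7/(-3)) - 120)*(-55) = ((-1 - 7*(-1)/3) - 120)*(-55) = ((-1 - 1*(-7/3)) - 120)*(-55) = ((-1 + 7/3) - 120)*(-55) = (4/3 - 120)*(-55) = -356/3*(-55) = 19580/3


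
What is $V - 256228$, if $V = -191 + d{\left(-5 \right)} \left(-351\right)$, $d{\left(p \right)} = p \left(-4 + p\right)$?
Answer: $-272214$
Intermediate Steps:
$V = -15986$ ($V = -191 + - 5 \left(-4 - 5\right) \left(-351\right) = -191 + \left(-5\right) \left(-9\right) \left(-351\right) = -191 + 45 \left(-351\right) = -191 - 15795 = -15986$)
$V - 256228 = -15986 - 256228 = -272214$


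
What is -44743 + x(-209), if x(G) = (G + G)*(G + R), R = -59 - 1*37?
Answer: 82747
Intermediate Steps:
R = -96 (R = -59 - 37 = -96)
x(G) = 2*G*(-96 + G) (x(G) = (G + G)*(G - 96) = (2*G)*(-96 + G) = 2*G*(-96 + G))
-44743 + x(-209) = -44743 + 2*(-209)*(-96 - 209) = -44743 + 2*(-209)*(-305) = -44743 + 127490 = 82747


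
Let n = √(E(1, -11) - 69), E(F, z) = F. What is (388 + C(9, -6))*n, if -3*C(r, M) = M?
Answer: 780*I*√17 ≈ 3216.0*I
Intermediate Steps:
C(r, M) = -M/3
n = 2*I*√17 (n = √(1 - 69) = √(-68) = 2*I*√17 ≈ 8.2462*I)
(388 + C(9, -6))*n = (388 - ⅓*(-6))*(2*I*√17) = (388 + 2)*(2*I*√17) = 390*(2*I*√17) = 780*I*√17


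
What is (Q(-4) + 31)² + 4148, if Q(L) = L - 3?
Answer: 4724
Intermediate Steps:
Q(L) = -3 + L
(Q(-4) + 31)² + 4148 = ((-3 - 4) + 31)² + 4148 = (-7 + 31)² + 4148 = 24² + 4148 = 576 + 4148 = 4724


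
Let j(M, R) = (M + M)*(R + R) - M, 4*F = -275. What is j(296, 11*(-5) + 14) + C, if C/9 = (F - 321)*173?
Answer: -2622723/4 ≈ -6.5568e+5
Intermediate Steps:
F = -275/4 (F = (¼)*(-275) = -275/4 ≈ -68.750)
C = -2427363/4 (C = 9*((-275/4 - 321)*173) = 9*(-1559/4*173) = 9*(-269707/4) = -2427363/4 ≈ -6.0684e+5)
j(M, R) = -M + 4*M*R (j(M, R) = (2*M)*(2*R) - M = 4*M*R - M = -M + 4*M*R)
j(296, 11*(-5) + 14) + C = 296*(-1 + 4*(11*(-5) + 14)) - 2427363/4 = 296*(-1 + 4*(-55 + 14)) - 2427363/4 = 296*(-1 + 4*(-41)) - 2427363/4 = 296*(-1 - 164) - 2427363/4 = 296*(-165) - 2427363/4 = -48840 - 2427363/4 = -2622723/4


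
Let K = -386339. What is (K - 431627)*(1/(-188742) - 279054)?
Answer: 21540811541649827/94371 ≈ 2.2826e+11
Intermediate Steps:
(K - 431627)*(1/(-188742) - 279054) = (-386339 - 431627)*(1/(-188742) - 279054) = -817966*(-1/188742 - 279054) = -817966*(-52669210069/188742) = 21540811541649827/94371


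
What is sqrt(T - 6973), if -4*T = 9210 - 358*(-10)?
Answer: I*sqrt(40682)/2 ≈ 100.85*I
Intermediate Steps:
T = -6395/2 (T = -(9210 - 358*(-10))/4 = -(9210 - 1*(-3580))/4 = -(9210 + 3580)/4 = -1/4*12790 = -6395/2 ≈ -3197.5)
sqrt(T - 6973) = sqrt(-6395/2 - 6973) = sqrt(-20341/2) = I*sqrt(40682)/2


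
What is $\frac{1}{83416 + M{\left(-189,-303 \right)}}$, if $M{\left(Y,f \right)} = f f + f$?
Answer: $\frac{1}{174922} \approx 5.7168 \cdot 10^{-6}$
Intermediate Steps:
$M{\left(Y,f \right)} = f + f^{2}$ ($M{\left(Y,f \right)} = f^{2} + f = f + f^{2}$)
$\frac{1}{83416 + M{\left(-189,-303 \right)}} = \frac{1}{83416 - 303 \left(1 - 303\right)} = \frac{1}{83416 - -91506} = \frac{1}{83416 + 91506} = \frac{1}{174922}$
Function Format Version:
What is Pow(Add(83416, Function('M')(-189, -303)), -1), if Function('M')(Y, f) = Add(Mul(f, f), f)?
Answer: Rational(1, 174922) ≈ 5.7168e-6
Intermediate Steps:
Function('M')(Y, f) = Add(f, Pow(f, 2)) (Function('M')(Y, f) = Add(Pow(f, 2), f) = Add(f, Pow(f, 2)))
Pow(Add(83416, Function('M')(-189, -303)), -1) = Pow(Add(83416, Mul(-303, Add(1, -303))), -1) = Pow(Add(83416, Mul(-303, -302)), -1) = Pow(Add(83416, 91506), -1) = Pow(174922, -1) = Rational(1, 174922)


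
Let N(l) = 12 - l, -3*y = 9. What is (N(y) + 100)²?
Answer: 13225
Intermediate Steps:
y = -3 (y = -⅓*9 = -3)
(N(y) + 100)² = ((12 - 1*(-3)) + 100)² = ((12 + 3) + 100)² = (15 + 100)² = 115² = 13225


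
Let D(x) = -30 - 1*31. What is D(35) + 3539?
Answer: 3478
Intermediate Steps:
D(x) = -61 (D(x) = -30 - 31 = -61)
D(35) + 3539 = -61 + 3539 = 3478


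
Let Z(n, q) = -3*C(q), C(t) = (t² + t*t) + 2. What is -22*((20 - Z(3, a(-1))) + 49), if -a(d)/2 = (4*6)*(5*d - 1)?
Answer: -10950258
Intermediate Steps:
C(t) = 2 + 2*t² (C(t) = (t² + t²) + 2 = 2*t² + 2 = 2 + 2*t²)
a(d) = 48 - 240*d (a(d) = -2*4*6*(5*d - 1) = -48*(-1 + 5*d) = -2*(-24 + 120*d) = 48 - 240*d)
Z(n, q) = -6 - 6*q² (Z(n, q) = -3*(2 + 2*q²) = -6 - 6*q²)
-22*((20 - Z(3, a(-1))) + 49) = -22*((20 - (-6 - 6*(48 - 240*(-1))²)) + 49) = -22*((20 - (-6 - 6*(48 + 240)²)) + 49) = -22*((20 - (-6 - 6*288²)) + 49) = -22*((20 - (-6 - 6*82944)) + 49) = -22*((20 - (-6 - 497664)) + 49) = -22*((20 - 1*(-497670)) + 49) = -22*((20 + 497670) + 49) = -22*(497690 + 49) = -22*497739 = -10950258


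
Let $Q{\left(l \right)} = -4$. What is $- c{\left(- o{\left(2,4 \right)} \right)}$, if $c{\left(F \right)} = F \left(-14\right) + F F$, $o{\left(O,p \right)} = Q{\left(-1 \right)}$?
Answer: $40$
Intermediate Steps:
$o{\left(O,p \right)} = -4$
$c{\left(F \right)} = F^{2} - 14 F$ ($c{\left(F \right)} = - 14 F + F^{2} = F^{2} - 14 F$)
$- c{\left(- o{\left(2,4 \right)} \right)} = - \left(-1\right) \left(-4\right) \left(-14 - -4\right) = - 4 \left(-14 + 4\right) = - 4 \left(-10\right) = \left(-1\right) \left(-40\right) = 40$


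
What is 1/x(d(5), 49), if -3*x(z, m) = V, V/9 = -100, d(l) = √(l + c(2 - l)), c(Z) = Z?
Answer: 1/300 ≈ 0.0033333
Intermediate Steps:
d(l) = √2 (d(l) = √(l + (2 - l)) = √2)
V = -900 (V = 9*(-100) = -900)
x(z, m) = 300 (x(z, m) = -⅓*(-900) = 300)
1/x(d(5), 49) = 1/300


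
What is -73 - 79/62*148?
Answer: -8109/31 ≈ -261.58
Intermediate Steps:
-73 - 79/62*148 = -73 - 5846/31 = -8109/31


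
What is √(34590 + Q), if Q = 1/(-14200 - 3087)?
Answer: √10336888346423/17287 ≈ 185.98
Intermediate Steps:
Q = -1/17287 (Q = 1/(-17287) = -1/17287 ≈ -5.7847e-5)
√(34590 + Q) = √(34590 - 1/17287) = √(597957329/17287) = √10336888346423/17287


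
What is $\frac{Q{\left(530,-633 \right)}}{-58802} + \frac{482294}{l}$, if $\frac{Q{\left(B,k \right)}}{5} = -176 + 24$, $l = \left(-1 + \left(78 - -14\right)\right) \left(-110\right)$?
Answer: $- \frac{7088061047}{147152005} \approx -48.168$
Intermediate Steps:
$l = -10010$ ($l = \left(-1 + \left(78 + 14\right)\right) \left(-110\right) = \left(-1 + 92\right) \left(-110\right) = 91 \left(-110\right) = -10010$)
$Q{\left(B,k \right)} = -760$ ($Q{\left(B,k \right)} = 5 \left(-176 + 24\right) = 5 \left(-152\right) = -760$)
$\frac{Q{\left(530,-633 \right)}}{-58802} + \frac{482294}{l} = - \frac{760}{-58802} + \frac{482294}{-10010} = \left(-760\right) \left(- \frac{1}{58802}\right) + 482294 \left(- \frac{1}{10010}\right) = \frac{380}{29401} - \frac{241147}{5005} = - \frac{7088061047}{147152005}$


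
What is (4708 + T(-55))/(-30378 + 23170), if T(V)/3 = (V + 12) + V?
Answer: -2207/3604 ≈ -0.61238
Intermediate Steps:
T(V) = 36 + 6*V (T(V) = 3*((V + 12) + V) = 3*((12 + V) + V) = 3*(12 + 2*V) = 36 + 6*V)
(4708 + T(-55))/(-30378 + 23170) = (4708 + (36 + 6*(-55)))/(-30378 + 23170) = (4708 + (36 - 330))/(-7208) = (4708 - 294)*(-1/7208) = 4414*(-1/7208) = -2207/3604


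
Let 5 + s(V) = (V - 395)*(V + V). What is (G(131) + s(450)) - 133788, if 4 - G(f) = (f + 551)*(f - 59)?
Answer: -133393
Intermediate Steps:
G(f) = 4 - (-59 + f)*(551 + f) (G(f) = 4 - (f + 551)*(f - 59) = 4 - (551 + f)*(-59 + f) = 4 - (-59 + f)*(551 + f))
s(V) = -5 + 2*V*(-395 + V) (s(V) = -5 + (V - 395)*(V + V) = -5 + (-395 + V)*(2*V) = -5 + 2*V*(-395 + V))
(G(131) + s(450)) - 133788 = ((32513 - 1*131**2 - 492*131) + (-5 - 790*450 + 2*450**2)) - 133788 = ((32513 - 1*17161 - 64452) + (-5 - 355500 + 2*202500)) - 133788 = ((32513 - 17161 - 64452) + (-5 - 355500 + 405000)) - 133788 = (-49100 + 49495) - 133788 = 395 - 133788 = -133393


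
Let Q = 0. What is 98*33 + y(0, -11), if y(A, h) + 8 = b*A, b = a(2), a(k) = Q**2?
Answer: 3226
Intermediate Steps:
a(k) = 0 (a(k) = 0**2 = 0)
b = 0
y(A, h) = -8 (y(A, h) = -8 + 0*A = -8 + 0 = -8)
98*33 + y(0, -11) = 98*33 - 8 = 3234 - 8 = 3226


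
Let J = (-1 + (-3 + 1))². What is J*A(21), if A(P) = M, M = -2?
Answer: -18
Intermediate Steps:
J = 9 (J = (-1 - 2)² = (-3)² = 9)
A(P) = -2
J*A(21) = 9*(-2) = -18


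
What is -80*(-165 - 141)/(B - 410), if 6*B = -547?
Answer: -146880/3007 ≈ -48.846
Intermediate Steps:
B = -547/6 (B = (1/6)*(-547) = -547/6 ≈ -91.167)
-80*(-165 - 141)/(B - 410) = -80*(-165 - 141)/(-547/6 - 410) = -(-24480)/(-3007/6) = -(-24480)*(-6)/3007 = -80*1836/3007 = -146880/3007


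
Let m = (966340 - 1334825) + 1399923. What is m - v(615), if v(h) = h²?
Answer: 653213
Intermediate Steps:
m = 1031438 (m = -368485 + 1399923 = 1031438)
m - v(615) = 1031438 - 1*615² = 1031438 - 1*378225 = 1031438 - 378225 = 653213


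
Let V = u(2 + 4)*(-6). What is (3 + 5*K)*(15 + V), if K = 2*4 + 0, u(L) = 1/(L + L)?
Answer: 1247/2 ≈ 623.50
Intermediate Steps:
u(L) = 1/(2*L)
V = -½ (V = (1/(2*(2 + 4)))*(-6) = ((½)/6)*(-6) = ((½)*(⅙))*(-6) = (1/12)*(-6) = -½ ≈ -0.50000)
K = 8 (K = 8 + 0 = 8)
(3 + 5*K)*(15 + V) = (3 + 5*8)*(15 - ½) = (3 + 40)*(29/2) = 43*(29/2) = 1247/2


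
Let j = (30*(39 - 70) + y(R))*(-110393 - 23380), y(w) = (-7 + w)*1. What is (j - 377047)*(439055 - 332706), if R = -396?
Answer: 18923992256338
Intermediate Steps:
y(w) = -7 + w
j = 178319409 (j = (30*(39 - 70) + (-7 - 396))*(-110393 - 23380) = (30*(-31) - 403)*(-133773) = (-930 - 403)*(-133773) = -1333*(-133773) = 178319409)
(j - 377047)*(439055 - 332706) = (178319409 - 377047)*(439055 - 332706) = 177942362*106349 = 18923992256338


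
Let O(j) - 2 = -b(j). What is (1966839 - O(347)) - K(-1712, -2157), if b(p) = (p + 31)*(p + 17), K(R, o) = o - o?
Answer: 2104429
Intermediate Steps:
K(R, o) = 0
b(p) = (17 + p)*(31 + p) (b(p) = (31 + p)*(17 + p) = (17 + p)*(31 + p))
O(j) = -525 - j**2 - 48*j (O(j) = 2 - (527 + j**2 + 48*j) = 2 + (-527 - j**2 - 48*j) = -525 - j**2 - 48*j)
(1966839 - O(347)) - K(-1712, -2157) = (1966839 - (-525 - 1*347**2 - 48*347)) - 1*0 = (1966839 - (-525 - 1*120409 - 16656)) + 0 = (1966839 - (-525 - 120409 - 16656)) + 0 = (1966839 - 1*(-137590)) + 0 = (1966839 + 137590) + 0 = 2104429 + 0 = 2104429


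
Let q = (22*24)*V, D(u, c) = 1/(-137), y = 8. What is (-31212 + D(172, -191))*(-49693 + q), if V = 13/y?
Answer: 208820657575/137 ≈ 1.5242e+9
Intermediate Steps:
D(u, c) = -1/137
V = 13/8 ≈ 1.6250
q = 858 (q = (22*24)*(13/8) = 528*(13/8) = 858)
(-31212 + D(172, -191))*(-49693 + q) = (-31212 - 1/137)*(-49693 + 858) = -4276045/137*(-48835) = 208820657575/137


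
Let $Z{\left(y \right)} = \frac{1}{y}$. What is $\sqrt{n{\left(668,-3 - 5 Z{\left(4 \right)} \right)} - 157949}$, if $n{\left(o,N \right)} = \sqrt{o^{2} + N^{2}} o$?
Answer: $\sqrt{-157949 + 167 \sqrt{7139873}} \approx 536.92$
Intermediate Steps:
$n{\left(o,N \right)} = o \sqrt{N^{2} + o^{2}}$ ($n{\left(o,N \right)} = \sqrt{N^{2} + o^{2}} o = o \sqrt{N^{2} + o^{2}}$)
$\sqrt{n{\left(668,-3 - 5 Z{\left(4 \right)} \right)} - 157949} = \sqrt{668 \sqrt{\left(-3 - \frac{5}{4}\right)^{2} + 668^{2}} - 157949} = \sqrt{668 \sqrt{\left(-3 - \frac{5}{4}\right)^{2} + 446224} - 157949} = \sqrt{668 \sqrt{\left(- \frac{17}{4}\right)^{2} + 446224} - 157949} = \sqrt{668 \sqrt{\frac{289}{16} + 446224} - 157949} = \sqrt{668 \sqrt{\frac{7139873}{16}} - 157949} = \sqrt{668 \frac{\sqrt{7139873}}{4} - 157949} = \sqrt{167 \sqrt{7139873} - 157949} = \sqrt{-157949 + 167 \sqrt{7139873}}$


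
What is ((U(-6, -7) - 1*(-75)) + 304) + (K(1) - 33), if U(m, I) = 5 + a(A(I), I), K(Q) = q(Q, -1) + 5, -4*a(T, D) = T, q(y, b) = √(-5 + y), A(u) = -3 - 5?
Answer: 358 + 2*I ≈ 358.0 + 2.0*I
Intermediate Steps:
A(u) = -8
a(T, D) = -T/4
K(Q) = 5 + √(-5 + Q) (K(Q) = √(-5 + Q) + 5 = 5 + √(-5 + Q))
U(m, I) = 7 (U(m, I) = 5 - ¼*(-8) = 5 + 2 = 7)
((U(-6, -7) - 1*(-75)) + 304) + (K(1) - 33) = ((7 - 1*(-75)) + 304) + ((5 + √(-5 + 1)) - 33) = ((7 + 75) + 304) + ((5 + √(-4)) - 33) = (82 + 304) + ((5 + 2*I) - 33) = 386 + (-28 + 2*I) = 358 + 2*I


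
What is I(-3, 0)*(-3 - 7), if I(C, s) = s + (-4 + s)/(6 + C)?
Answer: 40/3 ≈ 13.333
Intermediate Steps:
I(C, s) = s + (-4 + s)/(6 + C)
I(-3, 0)*(-3 - 7) = ((-4 + 7*0 - 3*0)/(6 - 3))*(-3 - 7) = ((-4 + 0 + 0)/3)*(-10) = ((⅓)*(-4))*(-10) = -4/3*(-10) = 40/3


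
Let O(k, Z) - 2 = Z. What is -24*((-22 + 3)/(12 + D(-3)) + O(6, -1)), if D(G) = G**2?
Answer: -16/7 ≈ -2.2857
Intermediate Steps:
O(k, Z) = 2 + Z
-24*((-22 + 3)/(12 + D(-3)) + O(6, -1)) = -24*((-22 + 3)/(12 + (-3)**2) + (2 - 1)) = -24*(-19/(12 + 9) + 1) = -24*(-19/21 + 1) = -24*2/21 = -16/7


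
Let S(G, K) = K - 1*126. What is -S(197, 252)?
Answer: -126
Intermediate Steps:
S(G, K) = -126 + K (S(G, K) = K - 126 = -126 + K)
-S(197, 252) = -(-126 + 252) = -1*126 = -126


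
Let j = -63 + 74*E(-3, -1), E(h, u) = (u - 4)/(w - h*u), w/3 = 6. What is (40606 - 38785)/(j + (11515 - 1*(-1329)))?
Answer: 5463/38269 ≈ 0.14275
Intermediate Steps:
w = 18 (w = 3*6 = 18)
E(h, u) = (-4 + u)/(18 - h*u) (E(h, u) = (u - 4)/(18 - h*u) = (-4 + u)/(18 - h*u))
j = -263/3 (j = -63 + 74*((4 - 1*(-1))/(-18 - 3*(-1))) = -63 + 74*((4 + 1)/(-18 + 3)) = -63 + 74*(5/(-15)) = -63 + 74*(-1/15*5) = -63 + 74*(-⅓) = -63 - 74/3 = -263/3 ≈ -87.667)
(40606 - 38785)/(j + (11515 - 1*(-1329))) = (40606 - 38785)/(-263/3 + (11515 - 1*(-1329))) = 1821/(-263/3 + (11515 + 1329)) = 1821/(-263/3 + 12844) = 1821/(38269/3) = 1821*(3/38269) = 5463/38269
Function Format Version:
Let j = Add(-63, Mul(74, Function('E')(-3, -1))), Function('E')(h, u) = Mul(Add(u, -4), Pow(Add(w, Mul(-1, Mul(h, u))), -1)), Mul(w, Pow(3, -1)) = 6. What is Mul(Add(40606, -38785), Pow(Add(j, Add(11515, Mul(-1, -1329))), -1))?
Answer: Rational(5463, 38269) ≈ 0.14275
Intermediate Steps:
w = 18 (w = Mul(3, 6) = 18)
Function('E')(h, u) = Mul(Pow(Add(18, Mul(-1, h, u)), -1), Add(-4, u)) (Function('E')(h, u) = Mul(Add(u, -4), Pow(Add(18, Mul(-1, Mul(h, u))), -1)) = Mul(Add(-4, u), Pow(Add(18, Mul(-1, h, u)), -1)) = Mul(Pow(Add(18, Mul(-1, h, u)), -1), Add(-4, u)))
j = Rational(-263, 3) (j = Add(-63, Mul(74, Mul(Pow(Add(-18, Mul(-3, -1)), -1), Add(4, Mul(-1, -1))))) = Add(-63, Mul(74, Mul(Pow(Add(-18, 3), -1), Add(4, 1)))) = Add(-63, Mul(74, Mul(Pow(-15, -1), 5))) = Add(-63, Mul(74, Mul(Rational(-1, 15), 5))) = Add(-63, Mul(74, Rational(-1, 3))) = Add(-63, Rational(-74, 3)) = Rational(-263, 3) ≈ -87.667)
Mul(Add(40606, -38785), Pow(Add(j, Add(11515, Mul(-1, -1329))), -1)) = Mul(Add(40606, -38785), Pow(Add(Rational(-263, 3), Add(11515, Mul(-1, -1329))), -1)) = Mul(1821, Pow(Add(Rational(-263, 3), Add(11515, 1329)), -1)) = Mul(1821, Pow(Add(Rational(-263, 3), 12844), -1)) = Mul(1821, Pow(Rational(38269, 3), -1)) = Mul(1821, Rational(3, 38269)) = Rational(5463, 38269)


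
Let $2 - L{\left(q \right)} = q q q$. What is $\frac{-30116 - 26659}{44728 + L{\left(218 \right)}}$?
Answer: $\frac{56775}{10315502} \approx 0.0055038$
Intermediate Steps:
$L{\left(q \right)} = 2 - q^{3}$ ($L{\left(q \right)} = 2 - q q q = 2 - q^{2} q = 2 - q^{3}$)
$\frac{-30116 - 26659}{44728 + L{\left(218 \right)}} = \frac{-30116 - 26659}{44728 + \left(2 - 218^{3}\right)} = - \frac{56775}{44728 + \left(2 - 10360232\right)} = - \frac{56775}{44728 - 10360230} = - \frac{56775}{-10315502} = \left(-56775\right) \left(- \frac{1}{10315502}\right) = \frac{56775}{10315502}$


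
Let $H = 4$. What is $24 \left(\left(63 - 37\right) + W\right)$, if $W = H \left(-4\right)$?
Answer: $240$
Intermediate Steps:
$W = -16$ ($W = 4 \left(-4\right) = -16$)
$24 \left(\left(63 - 37\right) + W\right) = 24 \left(\left(63 - 37\right) - 16\right) = 24 \left(26 - 16\right) = 24 \cdot 10 = 240$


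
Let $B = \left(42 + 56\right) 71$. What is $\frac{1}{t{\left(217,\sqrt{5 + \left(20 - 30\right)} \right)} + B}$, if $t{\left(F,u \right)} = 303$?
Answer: $\frac{1}{7261} \approx 0.00013772$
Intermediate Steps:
$B = 6958$ ($B = 98 \cdot 71 = 6958$)
$\frac{1}{t{\left(217,\sqrt{5 + \left(20 - 30\right)} \right)} + B} = \frac{1}{303 + 6958} = \frac{1}{7261}$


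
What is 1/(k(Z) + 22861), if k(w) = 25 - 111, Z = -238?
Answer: 1/22775 ≈ 4.3908e-5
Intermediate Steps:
k(w) = -86
1/(k(Z) + 22861) = 1/(-86 + 22861) = 1/22775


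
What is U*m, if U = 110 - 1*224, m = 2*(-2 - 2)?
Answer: 912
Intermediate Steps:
m = -8 (m = 2*(-4) = -8)
U = -114 (U = 110 - 224 = -114)
U*m = -114*(-8) = 912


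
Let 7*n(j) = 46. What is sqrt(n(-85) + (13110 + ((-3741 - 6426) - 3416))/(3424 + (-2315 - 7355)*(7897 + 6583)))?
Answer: 3*sqrt(2739948828011906)/61257952 ≈ 2.5635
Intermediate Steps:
n(j) = 46/7 (n(j) = (1/7)*46 = 46/7)
sqrt(n(-85) + (13110 + ((-3741 - 6426) - 3416))/(3424 + (-2315 - 7355)*(7897 + 6583))) = sqrt(46/7 + (13110 + ((-3741 - 6426) - 3416))/(3424 + (-2315 - 7355)*(7897 + 6583))) = sqrt(46/7 + (13110 + (-10167 - 3416))/(3424 - 9670*14480)) = sqrt(46/7 + (13110 - 13583)/(3424 - 140021600)) = sqrt(46/7 - 473/(-140018176)) = sqrt(46/7 - 473*(-1/140018176)) = sqrt(46/7 + 473/140018176) = sqrt(6440839407/980127232) = 3*sqrt(2739948828011906)/61257952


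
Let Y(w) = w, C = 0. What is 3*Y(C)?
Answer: 0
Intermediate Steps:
3*Y(C) = 3*0 = 0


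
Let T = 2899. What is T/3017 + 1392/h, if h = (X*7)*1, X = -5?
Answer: -585457/15085 ≈ -38.811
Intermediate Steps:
h = -35 (h = -5*7*1 = -35*1 = -35)
T/3017 + 1392/h = 2899/3017 + 1392/(-35) = 2899*(1/3017) + 1392*(-1/35) = 2899/3017 - 1392/35 = -585457/15085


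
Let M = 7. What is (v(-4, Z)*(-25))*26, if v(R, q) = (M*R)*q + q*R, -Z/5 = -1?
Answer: 104000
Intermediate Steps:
Z = 5 (Z = -5*(-1) = 5)
v(R, q) = 8*R*q (v(R, q) = (7*R)*q + q*R = 7*R*q + R*q = 8*R*q)
(v(-4, Z)*(-25))*26 = ((8*(-4)*5)*(-25))*26 = -160*(-25)*26 = 4000*26 = 104000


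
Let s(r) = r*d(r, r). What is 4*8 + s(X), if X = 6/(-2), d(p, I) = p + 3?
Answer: 32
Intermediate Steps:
d(p, I) = 3 + p
X = -3 (X = 6*(-½) = -3)
s(r) = r*(3 + r)
4*8 + s(X) = 4*8 - 3*(3 - 3) = 32 - 3*0 = 32 + 0 = 32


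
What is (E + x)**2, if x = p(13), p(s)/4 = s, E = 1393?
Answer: 2088025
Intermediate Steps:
p(s) = 4*s
x = 52 (x = 4*13 = 52)
(E + x)**2 = (1393 + 52)**2 = 1445**2 = 2088025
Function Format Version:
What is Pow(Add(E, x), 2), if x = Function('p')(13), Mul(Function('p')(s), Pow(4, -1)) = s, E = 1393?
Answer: 2088025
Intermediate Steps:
Function('p')(s) = Mul(4, s)
x = 52 (x = Mul(4, 13) = 52)
Pow(Add(E, x), 2) = Pow(Add(1393, 52), 2) = Pow(1445, 2) = 2088025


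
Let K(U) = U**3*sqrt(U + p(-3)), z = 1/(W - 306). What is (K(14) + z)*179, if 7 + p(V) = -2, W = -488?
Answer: -179/794 + 491176*sqrt(5) ≈ 1.0983e+6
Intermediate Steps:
p(V) = -9 (p(V) = -7 - 2 = -9)
z = -1/794 (z = 1/(-488 - 306) = 1/(-794) = -1/794 ≈ -0.0012594)
K(U) = U**3*sqrt(-9 + U) (K(U) = U**3*sqrt(U - 9) = U**3*sqrt(-9 + U))
(K(14) + z)*179 = (14**3*sqrt(-9 + 14) - 1/794)*179 = (2744*sqrt(5) - 1/794)*179 = (-1/794 + 2744*sqrt(5))*179 = -179/794 + 491176*sqrt(5)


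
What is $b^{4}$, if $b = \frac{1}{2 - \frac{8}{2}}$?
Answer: $\frac{1}{16} \approx 0.0625$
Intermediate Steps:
$b = - \frac{1}{2}$ ($b = \frac{1}{2 - 4} = \frac{1}{-2} = - \frac{1}{2} \approx -0.5$)
$b^{4} = \left(- \frac{1}{2}\right)^{4} = \frac{1}{16}$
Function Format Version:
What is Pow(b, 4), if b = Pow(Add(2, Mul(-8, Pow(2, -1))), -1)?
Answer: Rational(1, 16) ≈ 0.062500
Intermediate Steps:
b = Rational(-1, 2) (b = Pow(Add(2, Mul(-8, Rational(1, 2))), -1) = Pow(Add(2, -4), -1) = Pow(-2, -1) = Rational(-1, 2) ≈ -0.50000)
Pow(b, 4) = Pow(Rational(-1, 2), 4) = Rational(1, 16)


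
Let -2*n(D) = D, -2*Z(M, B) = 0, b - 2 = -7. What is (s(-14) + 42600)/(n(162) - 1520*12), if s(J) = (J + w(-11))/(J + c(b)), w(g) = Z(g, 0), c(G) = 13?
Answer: -42614/18321 ≈ -2.3260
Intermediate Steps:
b = -5 (b = 2 - 7 = -5)
Z(M, B) = 0 (Z(M, B) = -½*0 = 0)
n(D) = -D/2
w(g) = 0
s(J) = J/(13 + J) (s(J) = (J + 0)/(J + 13) = J/(13 + J))
(s(-14) + 42600)/(n(162) - 1520*12) = (-14/(13 - 14) + 42600)/(-½*162 - 1520*12) = (-14/(-1) + 42600)/(-81 - 18240) = (-14*(-1) + 42600)/(-18321) = (14 + 42600)*(-1/18321) = 42614*(-1/18321) = -42614/18321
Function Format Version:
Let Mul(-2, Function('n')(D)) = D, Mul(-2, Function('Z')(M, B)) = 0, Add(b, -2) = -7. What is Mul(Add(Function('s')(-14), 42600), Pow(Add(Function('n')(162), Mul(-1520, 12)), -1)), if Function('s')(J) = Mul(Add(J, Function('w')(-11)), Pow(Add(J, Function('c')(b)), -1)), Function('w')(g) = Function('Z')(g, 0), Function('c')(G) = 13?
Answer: Rational(-42614, 18321) ≈ -2.3260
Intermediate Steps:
b = -5 (b = Add(2, -7) = -5)
Function('Z')(M, B) = 0 (Function('Z')(M, B) = Mul(Rational(-1, 2), 0) = 0)
Function('n')(D) = Mul(Rational(-1, 2), D)
Function('w')(g) = 0
Function('s')(J) = Mul(J, Pow(Add(13, J), -1)) (Function('s')(J) = Mul(Add(J, 0), Pow(Add(J, 13), -1)) = Mul(J, Pow(Add(13, J), -1)))
Mul(Add(Function('s')(-14), 42600), Pow(Add(Function('n')(162), Mul(-1520, 12)), -1)) = Mul(Add(Mul(-14, Pow(Add(13, -14), -1)), 42600), Pow(Add(Mul(Rational(-1, 2), 162), Mul(-1520, 12)), -1)) = Mul(Add(Mul(-14, Pow(-1, -1)), 42600), Pow(Add(-81, -18240), -1)) = Mul(Add(Mul(-14, -1), 42600), Pow(-18321, -1)) = Mul(Add(14, 42600), Rational(-1, 18321)) = Mul(42614, Rational(-1, 18321)) = Rational(-42614, 18321)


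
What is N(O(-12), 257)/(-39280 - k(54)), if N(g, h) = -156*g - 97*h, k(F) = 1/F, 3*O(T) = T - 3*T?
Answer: 1413558/2121121 ≈ 0.66642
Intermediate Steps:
O(T) = -2*T/3 (O(T) = (T - 3*T)/3 = (-2*T)/3 = -2*T/3)
N(O(-12), 257)/(-39280 - k(54)) = (-(-104)*(-12) - 97*257)/(-39280 - 1/54) = (-156*8 - 24929)/(-39280 - 1*1/54) = (-1248 - 24929)/(-39280 - 1/54) = -26177/(-2121121/54) = -26177*(-54/2121121) = 1413558/2121121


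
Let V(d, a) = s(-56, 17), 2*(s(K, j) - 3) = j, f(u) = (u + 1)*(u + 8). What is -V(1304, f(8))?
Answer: -23/2 ≈ -11.500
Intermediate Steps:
f(u) = (1 + u)*(8 + u)
s(K, j) = 3 + j/2
V(d, a) = 23/2 (V(d, a) = 3 + (½)*17 = 3 + 17/2 = 23/2)
-V(1304, f(8)) = -1*23/2 = -23/2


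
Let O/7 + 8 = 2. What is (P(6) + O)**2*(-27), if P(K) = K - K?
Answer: -47628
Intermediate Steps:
P(K) = 0
O = -42 (O = -56 + 7*2 = -56 + 14 = -42)
(P(6) + O)**2*(-27) = (0 - 42)**2*(-27) = (-42)**2*(-27) = 1764*(-27) = -47628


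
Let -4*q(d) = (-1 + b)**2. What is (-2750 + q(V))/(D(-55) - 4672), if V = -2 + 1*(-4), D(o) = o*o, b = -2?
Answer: 11009/6588 ≈ 1.6711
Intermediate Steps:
D(o) = o**2
V = -6 (V = -2 - 4 = -6)
q(d) = -9/4 (q(d) = -(-1 - 2)**2/4 = -1/4*(-3)**2 = -1/4*9 = -9/4)
(-2750 + q(V))/(D(-55) - 4672) = (-2750 - 9/4)/((-55)**2 - 4672) = -11009/(4*(3025 - 4672)) = -11009/4/(-1647) = -11009/4*(-1/1647) = 11009/6588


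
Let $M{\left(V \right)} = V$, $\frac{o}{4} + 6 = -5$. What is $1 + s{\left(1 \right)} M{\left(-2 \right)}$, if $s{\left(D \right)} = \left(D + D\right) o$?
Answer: $177$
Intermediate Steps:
$o = -44$ ($o = -24 + 4 \left(-5\right) = -24 - 20 = -44$)
$s{\left(D \right)} = - 88 D$ ($s{\left(D \right)} = \left(D + D\right) \left(-44\right) = 2 D \left(-44\right) = - 88 D$)
$1 + s{\left(1 \right)} M{\left(-2 \right)} = 1 + \left(-88\right) 1 \left(-2\right) = 1 - -176 = 1 + 176 = 177$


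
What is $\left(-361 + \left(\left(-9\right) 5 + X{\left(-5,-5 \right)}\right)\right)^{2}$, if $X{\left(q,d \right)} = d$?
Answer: $168921$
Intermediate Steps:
$\left(-361 + \left(\left(-9\right) 5 + X{\left(-5,-5 \right)}\right)\right)^{2} = \left(-361 - 50\right)^{2} = \left(-411\right)^{2} = 168921$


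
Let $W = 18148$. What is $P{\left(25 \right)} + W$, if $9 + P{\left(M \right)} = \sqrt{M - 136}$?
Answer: $18139 + i \sqrt{111} \approx 18139.0 + 10.536 i$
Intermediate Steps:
$P{\left(M \right)} = -9 + \sqrt{-136 + M}$ ($P{\left(M \right)} = -9 + \sqrt{M - 136} = -9 + \sqrt{-136 + M}$)
$P{\left(25 \right)} + W = \left(-9 + \sqrt{-136 + 25}\right) + 18148 = \left(-9 + \sqrt{-111}\right) + 18148 = \left(-9 + i \sqrt{111}\right) + 18148 = 18139 + i \sqrt{111}$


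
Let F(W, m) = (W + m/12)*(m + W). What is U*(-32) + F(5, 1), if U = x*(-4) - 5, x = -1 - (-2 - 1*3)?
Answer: 1405/2 ≈ 702.50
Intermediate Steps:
x = 4 (x = -1 - (-2 - 3) = -1 - 1*(-5) = -1 + 5 = 4)
F(W, m) = (W + m)*(W + m/12) (F(W, m) = (W + m*(1/12))*(W + m) = (W + m/12)*(W + m) = (W + m)*(W + m/12))
U = -21 (U = 4*(-4) - 5 = -16 - 5 = -21)
U*(-32) + F(5, 1) = -21*(-32) + (5**2 + (1/12)*1**2 + (13/12)*5*1) = 672 + (25 + (1/12)*1 + 65/12) = 672 + (25 + 1/12 + 65/12) = 672 + 61/2 = 1405/2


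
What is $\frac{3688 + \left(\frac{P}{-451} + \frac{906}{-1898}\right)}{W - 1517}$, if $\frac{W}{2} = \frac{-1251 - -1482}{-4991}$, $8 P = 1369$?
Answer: $- \frac{9001445959283}{3703687634504} \approx -2.4304$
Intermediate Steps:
$P = \frac{1369}{8}$ ($P = \frac{1}{8} \cdot 1369 = \frac{1369}{8} \approx 171.13$)
$W = - \frac{66}{713}$ ($W = 2 \frac{-1251 - -1482}{-4991} = 2 \left(-1251 + 1482\right) \left(- \frac{1}{4991}\right) = 2 \cdot 231 \left(- \frac{1}{4991}\right) = 2 \left(- \frac{33}{713}\right) = - \frac{66}{713} \approx -0.092567$)
$\frac{3688 + \left(\frac{P}{-451} + \frac{906}{-1898}\right)}{W - 1517} = \frac{3688 + \left(\frac{1369}{8 \left(-451\right)} + \frac{906}{-1898}\right)}{- \frac{66}{713} - 1517} = \frac{3688 + \left(\frac{1369}{8} \left(- \frac{1}{451}\right) + 906 \left(- \frac{1}{1898}\right)\right)}{- \frac{1081687}{713}} = \left(3688 - \frac{2933605}{3423992}\right) \left(- \frac{713}{1081687}\right) = \frac{12624748891}{3423992} \left(- \frac{713}{1081687}\right) = - \frac{9001445959283}{3703687634504}$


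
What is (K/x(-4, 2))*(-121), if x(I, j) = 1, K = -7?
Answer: 847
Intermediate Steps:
(K/x(-4, 2))*(-121) = -7/1*(-121) = -7*1*(-121) = -7*(-121) = 847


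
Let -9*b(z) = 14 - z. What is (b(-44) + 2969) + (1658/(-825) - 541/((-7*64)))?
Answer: 3283992223/1108800 ≈ 2961.8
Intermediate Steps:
b(z) = -14/9 + z/9 (b(z) = -(14 - z)/9 = -14/9 + z/9)
(b(-44) + 2969) + (1658/(-825) - 541/((-7*64))) = ((-14/9 + (1/9)*(-44)) + 2969) + (1658/(-825) - 541/((-7*64))) = ((-14/9 - 44/9) + 2969) + (1658*(-1/825) - 541/(-448)) = (-58/9 + 2969) + (-1658/825 - 541*(-1/448)) = 26663/9 + (-1658/825 + 541/448) = 26663/9 - 296459/369600 = 3283992223/1108800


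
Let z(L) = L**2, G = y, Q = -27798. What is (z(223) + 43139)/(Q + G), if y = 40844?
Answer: 46434/6523 ≈ 7.1185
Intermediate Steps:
G = 40844
(z(223) + 43139)/(Q + G) = (223**2 + 43139)/(-27798 + 40844) = (49729 + 43139)/13046 = 92868*(1/13046) = 46434/6523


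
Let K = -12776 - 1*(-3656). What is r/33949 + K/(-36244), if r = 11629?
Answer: 10751417/18094817 ≈ 0.59417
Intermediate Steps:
K = -9120 (K = -12776 + 3656 = -9120)
r/33949 + K/(-36244) = 11629/33949 - 9120/(-36244) = 11629*(1/33949) - 9120*(-1/36244) = 11629/33949 + 2280/9061 = 10751417/18094817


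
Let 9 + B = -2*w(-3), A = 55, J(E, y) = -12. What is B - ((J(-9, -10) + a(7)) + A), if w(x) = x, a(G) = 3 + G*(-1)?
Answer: -42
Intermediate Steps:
a(G) = 3 - G
B = -3 (B = -9 - 2*(-3) = -9 + 6 = -3)
B - ((J(-9, -10) + a(7)) + A) = -3 - ((-12 + (3 - 1*7)) + 55) = -3 - ((-12 + (3 - 7)) + 55) = -3 - ((-12 - 4) + 55) = -3 - (-16 + 55) = -3 - 1*39 = -3 - 39 = -42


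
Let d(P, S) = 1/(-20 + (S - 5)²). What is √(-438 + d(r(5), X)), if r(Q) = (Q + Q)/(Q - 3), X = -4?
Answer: I*√1629737/61 ≈ 20.928*I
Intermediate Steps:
r(Q) = 2*Q/(-3 + Q) (r(Q) = (2*Q)/(-3 + Q) = 2*Q/(-3 + Q))
d(P, S) = 1/(-20 + (-5 + S)²)
√(-438 + d(r(5), X)) = √(-438 + 1/(-20 + (-5 - 4)²)) = √(-438 + 1/(-20 + (-9)²)) = √(-438 + 1/(-20 + 81)) = √(-438 + 1/61) = √(-26717/61) = I*√1629737/61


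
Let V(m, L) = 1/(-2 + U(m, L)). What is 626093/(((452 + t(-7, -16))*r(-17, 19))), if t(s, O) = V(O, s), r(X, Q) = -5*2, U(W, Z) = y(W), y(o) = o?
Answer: -5634837/40675 ≈ -138.53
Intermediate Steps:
U(W, Z) = W
r(X, Q) = -10
V(m, L) = 1/(-2 + m)
t(s, O) = 1/(-2 + O)
626093/(((452 + t(-7, -16))*r(-17, 19))) = 626093/(((452 + 1/(-2 - 16))*(-10))) = 626093/(((452 + 1/(-18))*(-10))) = 626093/(((452 - 1/18)*(-10))) = 626093/(((8135/18)*(-10))) = 626093/(-40675/9) = 626093*(-9/40675) = -5634837/40675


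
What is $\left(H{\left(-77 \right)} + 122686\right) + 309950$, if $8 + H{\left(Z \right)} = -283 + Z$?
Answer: $432268$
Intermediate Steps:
$H{\left(Z \right)} = -291 + Z$ ($H{\left(Z \right)} = -8 + \left(-283 + Z\right) = -291 + Z$)
$\left(H{\left(-77 \right)} + 122686\right) + 309950 = \left(\left(-291 - 77\right) + 122686\right) + 309950 = \left(-368 + 122686\right) + 309950 = 122318 + 309950 = 432268$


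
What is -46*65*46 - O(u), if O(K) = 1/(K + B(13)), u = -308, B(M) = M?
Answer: -40574299/295 ≈ -1.3754e+5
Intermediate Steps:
O(K) = 1/(13 + K) (O(K) = 1/(K + 13) = 1/(13 + K))
-46*65*46 - O(u) = -46*65*46 - 1/(13 - 308) = -2990*46 - 1/(-295) = -137540 - 1*(-1/295) = -137540 + 1/295 = -40574299/295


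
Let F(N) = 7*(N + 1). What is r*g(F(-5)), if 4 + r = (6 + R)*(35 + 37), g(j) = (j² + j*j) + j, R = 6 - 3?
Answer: 991760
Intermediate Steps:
R = 3
F(N) = 7 + 7*N (F(N) = 7*(1 + N) = 7 + 7*N)
g(j) = j + 2*j² (g(j) = (j² + j²) + j = 2*j² + j = j + 2*j²)
r = 644 (r = -4 + (6 + 3)*(35 + 37) = -4 + 9*72 = -4 + 648 = 644)
r*g(F(-5)) = 644*((7 + 7*(-5))*(1 + 2*(7 + 7*(-5)))) = 644*((7 - 35)*(1 + 2*(7 - 35))) = 644*(-28*(1 + 2*(-28))) = 644*(-28*(1 - 56)) = 644*(-28*(-55)) = 644*1540 = 991760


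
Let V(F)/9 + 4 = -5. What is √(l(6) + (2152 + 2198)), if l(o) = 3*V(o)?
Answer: 37*√3 ≈ 64.086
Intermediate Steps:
V(F) = -81 (V(F) = -36 + 9*(-5) = -36 - 45 = -81)
l(o) = -243 (l(o) = 3*(-81) = -243)
√(l(6) + (2152 + 2198)) = √(-243 + (2152 + 2198)) = √(-243 + 4350) = √4107 = 37*√3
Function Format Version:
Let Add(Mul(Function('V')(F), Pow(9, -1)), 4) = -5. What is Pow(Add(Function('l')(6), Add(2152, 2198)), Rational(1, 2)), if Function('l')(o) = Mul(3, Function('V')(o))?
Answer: Mul(37, Pow(3, Rational(1, 2))) ≈ 64.086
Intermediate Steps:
Function('V')(F) = -81 (Function('V')(F) = Add(-36, Mul(9, -5)) = Add(-36, -45) = -81)
Function('l')(o) = -243 (Function('l')(o) = Mul(3, -81) = -243)
Pow(Add(Function('l')(6), Add(2152, 2198)), Rational(1, 2)) = Pow(Add(-243, Add(2152, 2198)), Rational(1, 2)) = Pow(Add(-243, 4350), Rational(1, 2)) = Pow(4107, Rational(1, 2)) = Mul(37, Pow(3, Rational(1, 2)))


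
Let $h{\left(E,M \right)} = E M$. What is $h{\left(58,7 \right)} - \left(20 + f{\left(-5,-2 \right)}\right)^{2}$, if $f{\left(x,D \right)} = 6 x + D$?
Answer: $262$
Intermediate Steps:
$f{\left(x,D \right)} = D + 6 x$
$h{\left(58,7 \right)} - \left(20 + f{\left(-5,-2 \right)}\right)^{2} = 58 \cdot 7 - \left(20 + \left(-2 + 6 \left(-5\right)\right)\right)^{2} = 406 - \left(20 - 32\right)^{2} = 406 - \left(-12\right)^{2} = 406 - 144 = 262$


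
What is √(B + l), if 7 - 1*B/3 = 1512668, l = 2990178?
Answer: I*√1547805 ≈ 1244.1*I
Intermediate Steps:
B = -4537983 (B = 21 - 3*1512668 = 21 - 4538004 = -4537983)
√(B + l) = √(-4537983 + 2990178) = √(-1547805) = I*√1547805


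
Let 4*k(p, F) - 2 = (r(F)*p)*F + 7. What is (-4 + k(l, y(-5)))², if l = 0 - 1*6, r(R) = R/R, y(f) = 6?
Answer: 1849/16 ≈ 115.56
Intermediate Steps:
r(R) = 1
l = -6 (l = 0 - 6 = -6)
k(p, F) = 9/4 + F*p/4 (k(p, F) = ½ + ((1*p)*F + 7)/4 = ½ + (p*F + 7)/4 = ½ + (F*p + 7)/4 = ½ + (7 + F*p)/4 = ½ + (7/4 + F*p/4) = 9/4 + F*p/4)
(-4 + k(l, y(-5)))² = (-4 + (9/4 + (¼)*6*(-6)))² = (-4 + (9/4 - 9))² = (-4 - 27/4)² = (-43/4)² = 1849/16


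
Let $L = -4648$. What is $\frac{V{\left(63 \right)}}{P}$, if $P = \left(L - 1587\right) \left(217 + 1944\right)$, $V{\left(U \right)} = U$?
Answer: $- \frac{63}{13473835} \approx -4.6757 \cdot 10^{-6}$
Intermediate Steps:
$P = -13473835$ ($P = \left(-4648 - 1587\right) \left(217 + 1944\right) = \left(-6235\right) 2161 = -13473835$)
$\frac{V{\left(63 \right)}}{P} = \frac{63}{-13473835} = 63 \left(- \frac{1}{13473835}\right) = - \frac{63}{13473835}$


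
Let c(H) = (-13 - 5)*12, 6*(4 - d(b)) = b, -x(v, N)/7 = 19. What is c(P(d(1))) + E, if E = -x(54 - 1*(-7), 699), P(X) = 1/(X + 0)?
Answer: -83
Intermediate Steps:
x(v, N) = -133 (x(v, N) = -7*19 = -133)
d(b) = 4 - b/6
P(X) = 1/X
E = 133 (E = -1*(-133) = 133)
c(H) = -216 (c(H) = -18*12 = -216)
c(P(d(1))) + E = -216 + 133 = -83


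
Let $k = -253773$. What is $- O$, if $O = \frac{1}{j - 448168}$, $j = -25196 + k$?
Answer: $\frac{1}{727137} \approx 1.3753 \cdot 10^{-6}$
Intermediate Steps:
$j = -278969$ ($j = -25196 - 253773 = -278969$)
$O = - \frac{1}{727137}$ ($O = \frac{1}{-278969 - 448168} = \frac{1}{-727137} = - \frac{1}{727137} \approx -1.3753 \cdot 10^{-6}$)
$- O = \left(-1\right) \left(- \frac{1}{727137}\right) = \frac{1}{727137}$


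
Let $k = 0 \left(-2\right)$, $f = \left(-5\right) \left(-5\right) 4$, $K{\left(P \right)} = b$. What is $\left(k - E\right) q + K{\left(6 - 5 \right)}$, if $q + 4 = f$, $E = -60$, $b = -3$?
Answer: $5757$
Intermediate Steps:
$K{\left(P \right)} = -3$
$f = 100$ ($f = 25 \cdot 4 = 100$)
$k = 0$
$q = 96$ ($q = -4 + 100 = 96$)
$\left(k - E\right) q + K{\left(6 - 5 \right)} = \left(0 - -60\right) 96 - 3 = \left(0 + 60\right) 96 - 3 = 60 \cdot 96 - 3 = 5760 - 3 = 5757$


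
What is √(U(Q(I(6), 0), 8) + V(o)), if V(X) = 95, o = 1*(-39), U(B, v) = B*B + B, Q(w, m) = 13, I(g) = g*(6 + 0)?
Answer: √277 ≈ 16.643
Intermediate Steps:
I(g) = 6*g (I(g) = g*6 = 6*g)
U(B, v) = B + B² (U(B, v) = B² + B = B + B²)
o = -39
√(U(Q(I(6), 0), 8) + V(o)) = √(13*(1 + 13) + 95) = √(13*14 + 95) = √(182 + 95) = √277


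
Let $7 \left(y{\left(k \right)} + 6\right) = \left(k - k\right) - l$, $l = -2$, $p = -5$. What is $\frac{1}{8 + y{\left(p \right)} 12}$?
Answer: $- \frac{7}{424} \approx -0.016509$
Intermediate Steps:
$y{\left(k \right)} = - \frac{40}{7}$ ($y{\left(k \right)} = -6 + \frac{\left(k - k\right) - -2}{7} = -6 + \frac{0 + 2}{7} = -6 + \frac{1}{7} \cdot 2 = -6 + \frac{2}{7} = - \frac{40}{7}$)
$\frac{1}{8 + y{\left(p \right)} 12} = \frac{1}{8 - \frac{480}{7}} = \frac{1}{- \frac{424}{7}} = - \frac{7}{424}$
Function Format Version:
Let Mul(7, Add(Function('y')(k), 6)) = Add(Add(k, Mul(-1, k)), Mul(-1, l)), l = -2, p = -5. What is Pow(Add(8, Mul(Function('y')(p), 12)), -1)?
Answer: Rational(-7, 424) ≈ -0.016509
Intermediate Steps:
Function('y')(k) = Rational(-40, 7) (Function('y')(k) = Add(-6, Mul(Rational(1, 7), Add(Add(k, Mul(-1, k)), Mul(-1, -2)))) = Add(-6, Mul(Rational(1, 7), Add(0, 2))) = Add(-6, Mul(Rational(1, 7), 2)) = Add(-6, Rational(2, 7)) = Rational(-40, 7))
Pow(Add(8, Mul(Function('y')(p), 12)), -1) = Pow(Add(8, Mul(Rational(-40, 7), 12)), -1) = Pow(Add(8, Rational(-480, 7)), -1) = Pow(Rational(-424, 7), -1) = Rational(-7, 424)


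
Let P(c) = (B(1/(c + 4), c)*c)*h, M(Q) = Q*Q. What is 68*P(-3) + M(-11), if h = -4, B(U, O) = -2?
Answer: -1511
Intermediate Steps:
M(Q) = Q**2
P(c) = 8*c (P(c) = -2*c*(-4) = 8*c)
68*P(-3) + M(-11) = 68*(8*(-3)) + (-11)**2 = 68*(-24) + 121 = -1632 + 121 = -1511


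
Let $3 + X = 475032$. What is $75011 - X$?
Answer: $-400018$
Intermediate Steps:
$X = 475029$ ($X = -3 + 475032 = 475029$)
$75011 - X = 75011 - 475029 = -400018$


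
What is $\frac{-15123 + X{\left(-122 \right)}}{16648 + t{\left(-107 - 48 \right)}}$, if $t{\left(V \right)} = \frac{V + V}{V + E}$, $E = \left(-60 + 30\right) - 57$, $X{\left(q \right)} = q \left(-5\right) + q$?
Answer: $- \frac{1770835}{2014563} \approx -0.87902$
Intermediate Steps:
$X{\left(q \right)} = - 4 q$ ($X{\left(q \right)} = - 5 q + q = - 4 q$)
$E = -87$ ($E = -30 - 57 = -87$)
$t{\left(V \right)} = \frac{2 V}{-87 + V}$ ($t{\left(V \right)} = \frac{V + V}{V - 87} = \frac{2 V}{-87 + V}$)
$\frac{-15123 + X{\left(-122 \right)}}{16648 + t{\left(-107 - 48 \right)}} = \frac{-15123 - -488}{16648 + \frac{2 \left(-107 - 48\right)}{-87 - 155}} = \frac{-15123 + 488}{16648 + \frac{2 \left(-107 - 48\right)}{-87 - 155}} = - \frac{14635}{16648 + 2 \left(-155\right) \frac{1}{-87 - 155}} = - \frac{14635}{16648 + 2 \left(-155\right) \frac{1}{-242}} = - \frac{14635}{16648 + 2 \left(-155\right) \left(- \frac{1}{242}\right)} = - \frac{14635}{16648 + \frac{155}{121}} = - \frac{14635}{\frac{2014563}{121}} = \left(-14635\right) \frac{121}{2014563} = - \frac{1770835}{2014563}$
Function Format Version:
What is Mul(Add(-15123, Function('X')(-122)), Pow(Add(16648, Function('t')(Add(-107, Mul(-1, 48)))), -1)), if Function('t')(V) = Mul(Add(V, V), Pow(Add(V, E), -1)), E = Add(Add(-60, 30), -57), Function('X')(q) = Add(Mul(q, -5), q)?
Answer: Rational(-1770835, 2014563) ≈ -0.87902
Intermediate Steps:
Function('X')(q) = Mul(-4, q) (Function('X')(q) = Add(Mul(-5, q), q) = Mul(-4, q))
E = -87 (E = Add(-30, -57) = -87)
Function('t')(V) = Mul(2, V, Pow(Add(-87, V), -1)) (Function('t')(V) = Mul(Add(V, V), Pow(Add(V, -87), -1)) = Mul(Mul(2, V), Pow(Add(-87, V), -1)) = Mul(2, V, Pow(Add(-87, V), -1)))
Mul(Add(-15123, Function('X')(-122)), Pow(Add(16648, Function('t')(Add(-107, Mul(-1, 48)))), -1)) = Mul(Add(-15123, Mul(-4, -122)), Pow(Add(16648, Mul(2, Add(-107, Mul(-1, 48)), Pow(Add(-87, Add(-107, Mul(-1, 48))), -1))), -1)) = Mul(Add(-15123, 488), Pow(Add(16648, Mul(2, Add(-107, -48), Pow(Add(-87, Add(-107, -48)), -1))), -1)) = Mul(-14635, Pow(Add(16648, Mul(2, -155, Pow(Add(-87, -155), -1))), -1)) = Mul(-14635, Pow(Add(16648, Mul(2, -155, Pow(-242, -1))), -1)) = Mul(-14635, Pow(Add(16648, Mul(2, -155, Rational(-1, 242))), -1)) = Mul(-14635, Pow(Add(16648, Rational(155, 121)), -1)) = Mul(-14635, Pow(Rational(2014563, 121), -1)) = Mul(-14635, Rational(121, 2014563)) = Rational(-1770835, 2014563)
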